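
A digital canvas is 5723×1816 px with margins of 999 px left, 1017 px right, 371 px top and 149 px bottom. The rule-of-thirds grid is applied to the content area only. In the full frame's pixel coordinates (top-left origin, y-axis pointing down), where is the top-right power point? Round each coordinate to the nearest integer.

Content width = 5723 − 999 − 1017 = 3707 px; content height = 1816 − 371 − 149 = 1296 px.
Top-right is two-thirds across and one-third down within the content area.
x = 999 + 2 × 3707/3 = 999 + 2471.33 ≈ 3470
y = 371 + 1 × 1296/3 = 371 + 432.00 ≈ 803

(3470, 803)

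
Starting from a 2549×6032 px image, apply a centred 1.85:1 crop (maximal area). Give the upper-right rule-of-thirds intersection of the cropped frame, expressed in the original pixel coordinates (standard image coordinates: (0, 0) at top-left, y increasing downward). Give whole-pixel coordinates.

2549/6032 < 1.85/1, so the 1.85:1 crop keeps the full width 2549 and trims height to 2549 × 1/1.85 = 1377.84 px.
Top offset = (6032 − 1377.84)/2 = 2327.08 px; left offset = 0.
Upper-right is two-thirds across and one-third down within the crop:
x = 0.00 + 2 × 2549.00/3 ≈ 1699; y = 2327.08 + 1 × 1377.84/3 ≈ 2786.

(1699, 2786)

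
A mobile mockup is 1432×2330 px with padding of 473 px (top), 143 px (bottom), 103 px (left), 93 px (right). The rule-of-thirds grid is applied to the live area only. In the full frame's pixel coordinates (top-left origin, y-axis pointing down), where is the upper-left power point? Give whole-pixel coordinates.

Content width = 1432 − 103 − 93 = 1236 px; content height = 2330 − 473 − 143 = 1714 px.
Upper-left is one-third across and one-third down within the live area.
x = 103 + 1 × 1236/3 = 103 + 412.00 ≈ 515
y = 473 + 1 × 1714/3 = 473 + 571.33 ≈ 1044

(515, 1044)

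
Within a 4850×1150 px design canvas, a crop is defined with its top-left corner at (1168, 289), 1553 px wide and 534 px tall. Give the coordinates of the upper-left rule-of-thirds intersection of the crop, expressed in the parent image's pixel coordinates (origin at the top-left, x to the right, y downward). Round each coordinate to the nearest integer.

One third of the crop width 1553 is 517.67 px.
One third of the crop height 534 is 178.00 px.
The upper-left point is one-third across and one-third down within the crop:
x = 1168 + 1 × 517.67 ≈ 1686; y = 289 + 1 × 178.00 ≈ 467.

x = 1686 px, y = 467 px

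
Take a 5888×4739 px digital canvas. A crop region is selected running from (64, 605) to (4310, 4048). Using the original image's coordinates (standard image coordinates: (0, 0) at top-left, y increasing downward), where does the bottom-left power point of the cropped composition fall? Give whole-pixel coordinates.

x = 1479 px, y = 2900 px

Crop width = 4310 − 64 = 4246 px; one third is 1415.33 px.
Crop height = 4048 − 605 = 3443 px; one third is 1147.67 px.
The bottom-left point is one-third across and two-thirds down within the crop:
x = 64 + 1 × 1415.33 ≈ 1479; y = 605 + 2 × 1147.67 ≈ 2900.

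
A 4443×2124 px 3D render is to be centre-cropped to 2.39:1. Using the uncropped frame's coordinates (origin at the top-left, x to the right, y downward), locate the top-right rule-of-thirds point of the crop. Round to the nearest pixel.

(2962, 752)

4443/2124 < 2.39/1, so the 2.39:1 crop keeps the full width 4443 and trims height to 4443 × 1/2.39 = 1859.00 px.
Top offset = (2124 − 1859.00)/2 = 132.50 px; left offset = 0.
Top-right is two-thirds across and one-third down within the crop:
x = 0.00 + 2 × 4443.00/3 ≈ 2962; y = 132.50 + 1 × 1859.00/3 ≈ 752.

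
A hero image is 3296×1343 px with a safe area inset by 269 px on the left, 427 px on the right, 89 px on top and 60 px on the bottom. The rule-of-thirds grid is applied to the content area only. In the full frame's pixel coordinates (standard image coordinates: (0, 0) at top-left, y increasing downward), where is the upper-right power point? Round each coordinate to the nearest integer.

Content width = 3296 − 269 − 427 = 2600 px; content height = 1343 − 89 − 60 = 1194 px.
Upper-right is two-thirds across and one-third down within the content area.
x = 269 + 2 × 2600/3 = 269 + 1733.33 ≈ 2002
y = 89 + 1 × 1194/3 = 89 + 398.00 ≈ 487

(2002, 487)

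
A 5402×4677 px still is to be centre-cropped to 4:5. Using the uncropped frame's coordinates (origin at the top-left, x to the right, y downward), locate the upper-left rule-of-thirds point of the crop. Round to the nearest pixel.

5402/4677 > 4/5, so the 4:5 crop keeps the full height 4677 and trims width to 4677 × 4/5 = 3741.60 px.
Left offset = (5402 − 3741.60)/2 = 830.20 px; top offset = 0.
Upper-left is one-third across and one-third down within the crop:
x = 830.20 + 1 × 3741.60/3 ≈ 2077; y = 0.00 + 1 × 4677.00/3 ≈ 1559.

x = 2077 px, y = 1559 px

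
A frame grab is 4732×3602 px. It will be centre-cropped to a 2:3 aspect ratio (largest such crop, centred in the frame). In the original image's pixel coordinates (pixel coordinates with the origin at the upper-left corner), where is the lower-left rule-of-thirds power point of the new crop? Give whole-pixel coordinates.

x = 1966 px, y = 2401 px

4732/3602 > 2/3, so the 2:3 crop keeps the full height 3602 and trims width to 3602 × 2/3 = 2401.33 px.
Left offset = (4732 − 2401.33)/2 = 1165.33 px; top offset = 0.
Lower-left is one-third across and two-thirds down within the crop:
x = 1165.33 + 1 × 2401.33/3 ≈ 1966; y = 0.00 + 2 × 3602.00/3 ≈ 2401.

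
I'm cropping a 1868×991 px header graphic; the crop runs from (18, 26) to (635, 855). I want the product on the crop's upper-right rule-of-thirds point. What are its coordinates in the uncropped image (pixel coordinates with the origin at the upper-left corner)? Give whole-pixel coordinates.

Crop width = 635 − 18 = 617 px; one third is 205.67 px.
Crop height = 855 − 26 = 829 px; one third is 276.33 px.
The upper-right point is two-thirds across and one-third down within the crop:
x = 18 + 2 × 205.67 ≈ 429; y = 26 + 1 × 276.33 ≈ 302.

x = 429 px, y = 302 px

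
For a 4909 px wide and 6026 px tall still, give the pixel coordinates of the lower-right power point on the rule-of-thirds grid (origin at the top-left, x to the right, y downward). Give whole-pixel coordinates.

The lower-right point sits two-thirds of the way across and two-thirds of the way down.
x = 2 × 4909/3 ≈ 3273; y = 2 × 6026/3 ≈ 4017.

(3273, 4017)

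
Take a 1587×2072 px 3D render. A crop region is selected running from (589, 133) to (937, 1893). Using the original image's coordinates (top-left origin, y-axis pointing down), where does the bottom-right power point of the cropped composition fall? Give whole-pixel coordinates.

x = 821 px, y = 1306 px

Crop width = 937 − 589 = 348 px; one third is 116.00 px.
Crop height = 1893 − 133 = 1760 px; one third is 586.67 px.
The bottom-right point is two-thirds across and two-thirds down within the crop:
x = 589 + 2 × 116.00 ≈ 821; y = 133 + 2 × 586.67 ≈ 1306.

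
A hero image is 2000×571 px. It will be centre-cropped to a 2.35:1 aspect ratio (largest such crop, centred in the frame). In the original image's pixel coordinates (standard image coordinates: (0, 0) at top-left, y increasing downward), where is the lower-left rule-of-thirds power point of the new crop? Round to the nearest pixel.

x = 776 px, y = 381 px

2000/571 > 2.35/1, so the 2.35:1 crop keeps the full height 571 and trims width to 571 × 2.35/1 = 1341.85 px.
Left offset = (2000 − 1341.85)/2 = 329.07 px; top offset = 0.
Lower-left is one-third across and two-thirds down within the crop:
x = 329.07 + 1 × 1341.85/3 ≈ 776; y = 0.00 + 2 × 571.00/3 ≈ 381.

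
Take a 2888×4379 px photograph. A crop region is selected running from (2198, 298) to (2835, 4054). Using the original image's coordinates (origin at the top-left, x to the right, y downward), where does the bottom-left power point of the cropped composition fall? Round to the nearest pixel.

x = 2410 px, y = 2802 px

Crop width = 2835 − 2198 = 637 px; one third is 212.33 px.
Crop height = 4054 − 298 = 3756 px; one third is 1252.00 px.
The bottom-left point is one-third across and two-thirds down within the crop:
x = 2198 + 1 × 212.33 ≈ 2410; y = 298 + 2 × 1252.00 ≈ 2802.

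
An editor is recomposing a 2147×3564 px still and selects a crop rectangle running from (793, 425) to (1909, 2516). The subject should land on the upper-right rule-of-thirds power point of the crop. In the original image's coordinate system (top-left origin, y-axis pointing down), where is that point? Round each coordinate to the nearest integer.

(1537, 1122)

Crop width = 1909 − 793 = 1116 px; one third is 372.00 px.
Crop height = 2516 − 425 = 2091 px; one third is 697.00 px.
The upper-right point is two-thirds across and one-third down within the crop:
x = 793 + 2 × 372.00 ≈ 1537; y = 425 + 1 × 697.00 ≈ 1122.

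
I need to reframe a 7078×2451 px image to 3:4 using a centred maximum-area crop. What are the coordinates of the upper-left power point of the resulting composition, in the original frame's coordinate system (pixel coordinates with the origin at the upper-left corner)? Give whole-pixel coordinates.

x = 3233 px, y = 817 px

7078/2451 > 3/4, so the 3:4 crop keeps the full height 2451 and trims width to 2451 × 3/4 = 1838.25 px.
Left offset = (7078 − 1838.25)/2 = 2619.88 px; top offset = 0.
Upper-left is one-third across and one-third down within the crop:
x = 2619.88 + 1 × 1838.25/3 ≈ 3233; y = 0.00 + 1 × 2451.00/3 ≈ 817.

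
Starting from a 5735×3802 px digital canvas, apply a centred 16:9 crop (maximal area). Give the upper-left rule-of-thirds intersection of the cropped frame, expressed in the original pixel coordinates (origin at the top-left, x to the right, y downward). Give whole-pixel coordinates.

5735/3802 < 16/9, so the 16:9 crop keeps the full width 5735 and trims height to 5735 × 9/16 = 3225.94 px.
Top offset = (3802 − 3225.94)/2 = 288.03 px; left offset = 0.
Upper-left is one-third across and one-third down within the crop:
x = 0.00 + 1 × 5735.00/3 ≈ 1912; y = 288.03 + 1 × 3225.94/3 ≈ 1363.

x = 1912 px, y = 1363 px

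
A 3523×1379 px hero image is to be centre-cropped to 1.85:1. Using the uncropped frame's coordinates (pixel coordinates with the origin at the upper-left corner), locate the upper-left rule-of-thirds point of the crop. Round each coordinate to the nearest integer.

(1336, 460)

3523/1379 > 1.85/1, so the 1.85:1 crop keeps the full height 1379 and trims width to 1379 × 1.85/1 = 2551.15 px.
Left offset = (3523 − 2551.15)/2 = 485.92 px; top offset = 0.
Upper-left is one-third across and one-third down within the crop:
x = 485.92 + 1 × 2551.15/3 ≈ 1336; y = 0.00 + 1 × 1379.00/3 ≈ 460.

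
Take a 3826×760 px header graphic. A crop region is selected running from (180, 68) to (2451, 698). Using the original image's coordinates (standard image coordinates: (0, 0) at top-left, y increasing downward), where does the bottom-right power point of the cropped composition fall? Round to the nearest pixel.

x = 1694 px, y = 488 px

Crop width = 2451 − 180 = 2271 px; one third is 757.00 px.
Crop height = 698 − 68 = 630 px; one third is 210.00 px.
The bottom-right point is two-thirds across and two-thirds down within the crop:
x = 180 + 2 × 757.00 ≈ 1694; y = 68 + 2 × 210.00 ≈ 488.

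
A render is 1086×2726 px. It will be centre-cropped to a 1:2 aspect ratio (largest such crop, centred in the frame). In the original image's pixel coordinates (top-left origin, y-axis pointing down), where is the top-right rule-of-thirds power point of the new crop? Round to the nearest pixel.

(724, 1001)

1086/2726 < 1/2, so the 1:2 crop keeps the full width 1086 and trims height to 1086 × 2/1 = 2172.00 px.
Top offset = (2726 − 2172.00)/2 = 277.00 px; left offset = 0.
Top-right is two-thirds across and one-third down within the crop:
x = 0.00 + 2 × 1086.00/3 ≈ 724; y = 277.00 + 1 × 2172.00/3 ≈ 1001.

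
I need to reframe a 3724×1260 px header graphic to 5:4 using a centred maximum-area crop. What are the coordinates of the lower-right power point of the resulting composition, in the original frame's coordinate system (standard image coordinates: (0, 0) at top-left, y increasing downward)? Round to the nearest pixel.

(2125, 840)

3724/1260 > 5/4, so the 5:4 crop keeps the full height 1260 and trims width to 1260 × 5/4 = 1575.00 px.
Left offset = (3724 − 1575.00)/2 = 1074.50 px; top offset = 0.
Lower-right is two-thirds across and two-thirds down within the crop:
x = 1074.50 + 2 × 1575.00/3 ≈ 2125; y = 0.00 + 2 × 1260.00/3 ≈ 840.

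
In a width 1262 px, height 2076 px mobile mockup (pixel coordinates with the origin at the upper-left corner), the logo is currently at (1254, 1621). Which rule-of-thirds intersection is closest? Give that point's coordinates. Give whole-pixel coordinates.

Third lines: x ∈ {421, 841}, y ∈ {692, 1384}.
1254 is closer to x = 841; 1621 is closer to y = 1384.
So the nearest intersection is the lower-right power point.

x = 841 px, y = 1384 px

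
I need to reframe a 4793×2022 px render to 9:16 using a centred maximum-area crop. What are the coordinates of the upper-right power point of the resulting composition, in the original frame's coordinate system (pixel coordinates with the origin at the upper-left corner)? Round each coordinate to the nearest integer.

(2586, 674)

4793/2022 > 9/16, so the 9:16 crop keeps the full height 2022 and trims width to 2022 × 9/16 = 1137.38 px.
Left offset = (4793 − 1137.38)/2 = 1827.81 px; top offset = 0.
Upper-right is two-thirds across and one-third down within the crop:
x = 1827.81 + 2 × 1137.38/3 ≈ 2586; y = 0.00 + 1 × 2022.00/3 ≈ 674.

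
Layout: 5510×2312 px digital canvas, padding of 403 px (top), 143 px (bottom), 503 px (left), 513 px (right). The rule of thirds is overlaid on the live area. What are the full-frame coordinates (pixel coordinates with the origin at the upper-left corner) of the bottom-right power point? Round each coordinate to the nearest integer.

(3499, 1580)

Content width = 5510 − 503 − 513 = 4494 px; content height = 2312 − 403 − 143 = 1766 px.
Bottom-right is two-thirds across and two-thirds down within the live area.
x = 503 + 2 × 4494/3 = 503 + 2996.00 ≈ 3499
y = 403 + 2 × 1766/3 = 403 + 1177.33 ≈ 1580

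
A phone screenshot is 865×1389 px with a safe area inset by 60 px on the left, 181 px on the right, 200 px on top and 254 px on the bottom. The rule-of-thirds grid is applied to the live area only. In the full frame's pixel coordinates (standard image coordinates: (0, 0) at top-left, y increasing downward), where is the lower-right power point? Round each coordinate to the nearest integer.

(476, 823)

Content width = 865 − 60 − 181 = 624 px; content height = 1389 − 200 − 254 = 935 px.
Lower-right is two-thirds across and two-thirds down within the live area.
x = 60 + 2 × 624/3 = 60 + 416.00 ≈ 476
y = 200 + 2 × 935/3 = 200 + 623.33 ≈ 823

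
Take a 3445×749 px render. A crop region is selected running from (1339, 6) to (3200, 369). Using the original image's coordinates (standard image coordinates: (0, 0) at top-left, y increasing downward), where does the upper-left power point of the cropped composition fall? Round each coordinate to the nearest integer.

x = 1959 px, y = 127 px

Crop width = 3200 − 1339 = 1861 px; one third is 620.33 px.
Crop height = 369 − 6 = 363 px; one third is 121.00 px.
The upper-left point is one-third across and one-third down within the crop:
x = 1339 + 1 × 620.33 ≈ 1959; y = 6 + 1 × 121.00 ≈ 127.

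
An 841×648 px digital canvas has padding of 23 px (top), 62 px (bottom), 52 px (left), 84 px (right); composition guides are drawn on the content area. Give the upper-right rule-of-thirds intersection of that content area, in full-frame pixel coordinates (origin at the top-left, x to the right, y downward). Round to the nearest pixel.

Content width = 841 − 52 − 84 = 705 px; content height = 648 − 23 − 62 = 563 px.
Upper-right is two-thirds across and one-third down within the content area.
x = 52 + 2 × 705/3 = 52 + 470.00 ≈ 522
y = 23 + 1 × 563/3 = 23 + 187.67 ≈ 211

x = 522 px, y = 211 px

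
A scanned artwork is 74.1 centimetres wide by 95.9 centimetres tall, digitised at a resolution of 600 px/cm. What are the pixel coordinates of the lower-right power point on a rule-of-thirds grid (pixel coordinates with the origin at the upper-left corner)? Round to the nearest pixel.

In pixels the canvas is 74.1 × 600 = 44460 wide and 95.9 × 600 = 57540 tall.
The lower-right point is two-thirds across and two-thirds down:
x = 2 × 44460/3 ≈ 29640; y = 2 × 57540/3 ≈ 38360.

x = 29640 px, y = 38360 px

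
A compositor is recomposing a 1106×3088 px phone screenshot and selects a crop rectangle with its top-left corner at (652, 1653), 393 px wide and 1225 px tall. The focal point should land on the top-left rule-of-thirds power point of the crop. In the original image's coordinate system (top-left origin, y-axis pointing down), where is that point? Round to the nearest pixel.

(783, 2061)

One third of the crop width 393 is 131.00 px.
One third of the crop height 1225 is 408.33 px.
The top-left point is one-third across and one-third down within the crop:
x = 652 + 1 × 131.00 ≈ 783; y = 1653 + 1 × 408.33 ≈ 2061.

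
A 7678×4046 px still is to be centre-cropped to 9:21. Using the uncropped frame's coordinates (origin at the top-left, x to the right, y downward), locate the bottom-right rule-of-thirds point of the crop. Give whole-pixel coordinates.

7678/4046 > 9/21, so the 9:21 crop keeps the full height 4046 and trims width to 4046 × 9/21 = 1734.00 px.
Left offset = (7678 − 1734.00)/2 = 2972.00 px; top offset = 0.
Bottom-right is two-thirds across and two-thirds down within the crop:
x = 2972.00 + 2 × 1734.00/3 ≈ 4128; y = 0.00 + 2 × 4046.00/3 ≈ 2697.

x = 4128 px, y = 2697 px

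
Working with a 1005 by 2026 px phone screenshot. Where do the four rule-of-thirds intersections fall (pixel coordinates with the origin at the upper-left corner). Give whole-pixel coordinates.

(335, 675), (670, 675), (335, 1351), (670, 1351)

One third of 1005 is 335; one third of 2026 is 675.33.
Vertical third lines at x = 335 and x = 670; horizontal third lines at y = 675 and y = 1351.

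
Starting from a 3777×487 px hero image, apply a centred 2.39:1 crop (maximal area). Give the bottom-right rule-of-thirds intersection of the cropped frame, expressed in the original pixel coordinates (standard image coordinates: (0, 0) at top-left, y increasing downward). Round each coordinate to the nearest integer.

3777/487 > 2.39/1, so the 2.39:1 crop keeps the full height 487 and trims width to 487 × 2.39/1 = 1163.93 px.
Left offset = (3777 − 1163.93)/2 = 1306.53 px; top offset = 0.
Bottom-right is two-thirds across and two-thirds down within the crop:
x = 1306.53 + 2 × 1163.93/3 ≈ 2082; y = 0.00 + 2 × 487.00/3 ≈ 325.

x = 2082 px, y = 325 px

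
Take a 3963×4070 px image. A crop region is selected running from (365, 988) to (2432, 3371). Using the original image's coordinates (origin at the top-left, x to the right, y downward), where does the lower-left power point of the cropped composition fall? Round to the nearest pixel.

Crop width = 2432 − 365 = 2067 px; one third is 689.00 px.
Crop height = 3371 − 988 = 2383 px; one third is 794.33 px.
The lower-left point is one-third across and two-thirds down within the crop:
x = 365 + 1 × 689.00 ≈ 1054; y = 988 + 2 × 794.33 ≈ 2577.

(1054, 2577)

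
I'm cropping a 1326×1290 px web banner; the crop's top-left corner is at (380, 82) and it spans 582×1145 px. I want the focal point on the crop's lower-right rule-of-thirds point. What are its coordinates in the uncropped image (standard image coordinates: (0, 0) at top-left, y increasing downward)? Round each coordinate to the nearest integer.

One third of the crop width 582 is 194.00 px.
One third of the crop height 1145 is 381.67 px.
The lower-right point is two-thirds across and two-thirds down within the crop:
x = 380 + 2 × 194.00 ≈ 768; y = 82 + 2 × 381.67 ≈ 845.

x = 768 px, y = 845 px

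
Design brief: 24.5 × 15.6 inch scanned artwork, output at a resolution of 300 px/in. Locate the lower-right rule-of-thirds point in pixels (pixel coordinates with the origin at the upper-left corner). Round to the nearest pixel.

In pixels the canvas is 24.5 × 300 = 7350 wide and 15.6 × 300 = 4680 tall.
The lower-right point is two-thirds across and two-thirds down:
x = 2 × 7350/3 ≈ 4900; y = 2 × 4680/3 ≈ 3120.

(4900, 3120)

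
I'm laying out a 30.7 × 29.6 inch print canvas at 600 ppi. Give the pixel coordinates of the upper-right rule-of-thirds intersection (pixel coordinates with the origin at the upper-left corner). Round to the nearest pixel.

In pixels the canvas is 30.7 × 600 = 18420 wide and 29.6 × 600 = 17760 tall.
The upper-right point is two-thirds across and one-third down:
x = 2 × 18420/3 ≈ 12280; y = 1 × 17760/3 ≈ 5920.

(12280, 5920)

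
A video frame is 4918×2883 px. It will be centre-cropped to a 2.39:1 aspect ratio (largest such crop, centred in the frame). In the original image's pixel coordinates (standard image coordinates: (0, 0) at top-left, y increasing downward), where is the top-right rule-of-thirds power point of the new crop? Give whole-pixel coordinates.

4918/2883 < 2.39/1, so the 2.39:1 crop keeps the full width 4918 and trims height to 4918 × 1/2.39 = 2057.74 px.
Top offset = (2883 − 2057.74)/2 = 412.63 px; left offset = 0.
Top-right is two-thirds across and one-third down within the crop:
x = 0.00 + 2 × 4918.00/3 ≈ 3279; y = 412.63 + 1 × 2057.74/3 ≈ 1099.

(3279, 1099)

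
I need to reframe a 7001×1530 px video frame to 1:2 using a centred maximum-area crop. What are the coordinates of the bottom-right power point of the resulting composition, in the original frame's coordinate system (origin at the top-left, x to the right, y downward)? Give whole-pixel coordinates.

7001/1530 > 1/2, so the 1:2 crop keeps the full height 1530 and trims width to 1530 × 1/2 = 765.00 px.
Left offset = (7001 − 765.00)/2 = 3118.00 px; top offset = 0.
Bottom-right is two-thirds across and two-thirds down within the crop:
x = 3118.00 + 2 × 765.00/3 ≈ 3628; y = 0.00 + 2 × 1530.00/3 ≈ 1020.

(3628, 1020)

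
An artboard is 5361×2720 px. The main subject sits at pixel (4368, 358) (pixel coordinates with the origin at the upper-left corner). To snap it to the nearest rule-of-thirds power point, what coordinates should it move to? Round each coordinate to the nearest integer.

x = 3574 px, y = 907 px

Third lines: x ∈ {1787, 3574}, y ∈ {907, 1813}.
4368 is closer to x = 3574; 358 is closer to y = 907.
So the nearest intersection is the upper-right power point.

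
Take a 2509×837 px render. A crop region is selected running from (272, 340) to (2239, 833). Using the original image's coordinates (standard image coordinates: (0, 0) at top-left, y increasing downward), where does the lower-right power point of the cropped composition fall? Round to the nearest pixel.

Crop width = 2239 − 272 = 1967 px; one third is 655.67 px.
Crop height = 833 − 340 = 493 px; one third is 164.33 px.
The lower-right point is two-thirds across and two-thirds down within the crop:
x = 272 + 2 × 655.67 ≈ 1583; y = 340 + 2 × 164.33 ≈ 669.

(1583, 669)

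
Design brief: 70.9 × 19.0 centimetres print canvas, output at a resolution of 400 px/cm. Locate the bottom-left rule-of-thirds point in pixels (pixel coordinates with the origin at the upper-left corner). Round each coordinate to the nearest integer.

In pixels the canvas is 70.9 × 400 = 28360 wide and 19.0 × 400 = 7600 tall.
The bottom-left point is one-third across and two-thirds down:
x = 1 × 28360/3 ≈ 9453; y = 2 × 7600/3 ≈ 5067.

(9453, 5067)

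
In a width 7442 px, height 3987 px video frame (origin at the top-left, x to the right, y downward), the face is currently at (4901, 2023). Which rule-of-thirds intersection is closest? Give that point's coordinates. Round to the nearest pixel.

x = 4961 px, y = 2658 px

Third lines: x ∈ {2481, 4961}, y ∈ {1329, 2658}.
4901 is closer to x = 4961; 2023 is closer to y = 2658.
So the nearest intersection is the lower-right power point.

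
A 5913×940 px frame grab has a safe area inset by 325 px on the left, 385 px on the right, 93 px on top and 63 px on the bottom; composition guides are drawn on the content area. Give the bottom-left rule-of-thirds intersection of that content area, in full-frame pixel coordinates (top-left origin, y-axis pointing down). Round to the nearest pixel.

x = 2059 px, y = 616 px

Content width = 5913 − 325 − 385 = 5203 px; content height = 940 − 93 − 63 = 784 px.
Bottom-left is one-third across and two-thirds down within the content area.
x = 325 + 1 × 5203/3 = 325 + 1734.33 ≈ 2059
y = 93 + 2 × 784/3 = 93 + 522.67 ≈ 616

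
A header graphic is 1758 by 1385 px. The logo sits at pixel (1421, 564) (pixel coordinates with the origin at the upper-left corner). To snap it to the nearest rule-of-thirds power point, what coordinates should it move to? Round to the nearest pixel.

Third lines: x ∈ {586, 1172}, y ∈ {462, 923}.
1421 is closer to x = 1172; 564 is closer to y = 462.
So the nearest intersection is the upper-right power point.

(1172, 462)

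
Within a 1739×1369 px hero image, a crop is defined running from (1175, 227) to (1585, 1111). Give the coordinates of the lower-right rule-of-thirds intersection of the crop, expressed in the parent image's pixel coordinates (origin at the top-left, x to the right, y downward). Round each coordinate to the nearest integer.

x = 1448 px, y = 816 px

Crop width = 1585 − 1175 = 410 px; one third is 136.67 px.
Crop height = 1111 − 227 = 884 px; one third is 294.67 px.
The lower-right point is two-thirds across and two-thirds down within the crop:
x = 1175 + 2 × 136.67 ≈ 1448; y = 227 + 2 × 294.67 ≈ 816.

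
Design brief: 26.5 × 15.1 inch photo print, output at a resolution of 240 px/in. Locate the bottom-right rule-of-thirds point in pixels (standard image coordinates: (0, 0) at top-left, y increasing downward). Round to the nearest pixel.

In pixels the canvas is 26.5 × 240 = 6360 wide and 15.1 × 240 = 3624 tall.
The bottom-right point is two-thirds across and two-thirds down:
x = 2 × 6360/3 ≈ 4240; y = 2 × 3624/3 ≈ 2416.

x = 4240 px, y = 2416 px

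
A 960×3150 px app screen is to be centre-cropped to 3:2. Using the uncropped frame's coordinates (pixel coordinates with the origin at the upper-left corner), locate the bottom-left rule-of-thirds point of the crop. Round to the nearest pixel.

x = 320 px, y = 1682 px

960/3150 < 3/2, so the 3:2 crop keeps the full width 960 and trims height to 960 × 2/3 = 640.00 px.
Top offset = (3150 − 640.00)/2 = 1255.00 px; left offset = 0.
Bottom-left is one-third across and two-thirds down within the crop:
x = 0.00 + 1 × 960.00/3 ≈ 320; y = 1255.00 + 2 × 640.00/3 ≈ 1682.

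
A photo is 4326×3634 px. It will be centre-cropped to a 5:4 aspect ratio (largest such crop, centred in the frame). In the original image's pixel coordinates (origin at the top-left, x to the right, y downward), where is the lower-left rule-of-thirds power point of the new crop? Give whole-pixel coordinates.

4326/3634 < 5/4, so the 5:4 crop keeps the full width 4326 and trims height to 4326 × 4/5 = 3460.80 px.
Top offset = (3634 − 3460.80)/2 = 86.60 px; left offset = 0.
Lower-left is one-third across and two-thirds down within the crop:
x = 0.00 + 1 × 4326.00/3 ≈ 1442; y = 86.60 + 2 × 3460.80/3 ≈ 2394.

x = 1442 px, y = 2394 px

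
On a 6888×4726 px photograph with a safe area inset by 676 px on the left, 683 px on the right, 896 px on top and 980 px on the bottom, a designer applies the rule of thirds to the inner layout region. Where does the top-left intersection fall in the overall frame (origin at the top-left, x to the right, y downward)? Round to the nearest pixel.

Content width = 6888 − 676 − 683 = 5529 px; content height = 4726 − 896 − 980 = 2850 px.
Top-left is one-third across and one-third down within the inner layout region.
x = 676 + 1 × 5529/3 = 676 + 1843.00 ≈ 2519
y = 896 + 1 × 2850/3 = 896 + 950.00 ≈ 1846

(2519, 1846)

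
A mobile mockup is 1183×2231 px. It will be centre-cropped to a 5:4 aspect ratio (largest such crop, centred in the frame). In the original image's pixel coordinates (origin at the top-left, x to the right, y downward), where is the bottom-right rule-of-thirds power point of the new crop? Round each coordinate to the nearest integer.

x = 789 px, y = 1273 px

1183/2231 < 5/4, so the 5:4 crop keeps the full width 1183 and trims height to 1183 × 4/5 = 946.40 px.
Top offset = (2231 − 946.40)/2 = 642.30 px; left offset = 0.
Bottom-right is two-thirds across and two-thirds down within the crop:
x = 0.00 + 2 × 1183.00/3 ≈ 789; y = 642.30 + 2 × 946.40/3 ≈ 1273.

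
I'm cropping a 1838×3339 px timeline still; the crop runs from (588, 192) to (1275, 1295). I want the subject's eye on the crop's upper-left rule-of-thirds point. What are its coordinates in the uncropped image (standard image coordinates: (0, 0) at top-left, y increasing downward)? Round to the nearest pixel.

Crop width = 1275 − 588 = 687 px; one third is 229.00 px.
Crop height = 1295 − 192 = 1103 px; one third is 367.67 px.
The upper-left point is one-third across and one-third down within the crop:
x = 588 + 1 × 229.00 ≈ 817; y = 192 + 1 × 367.67 ≈ 560.

x = 817 px, y = 560 px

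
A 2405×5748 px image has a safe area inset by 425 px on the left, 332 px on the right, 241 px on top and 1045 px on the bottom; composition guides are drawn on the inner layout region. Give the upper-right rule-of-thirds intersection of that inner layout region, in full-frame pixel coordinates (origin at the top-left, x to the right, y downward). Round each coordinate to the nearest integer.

(1524, 1728)

Content width = 2405 − 425 − 332 = 1648 px; content height = 5748 − 241 − 1045 = 4462 px.
Upper-right is two-thirds across and one-third down within the inner layout region.
x = 425 + 2 × 1648/3 = 425 + 1098.67 ≈ 1524
y = 241 + 1 × 4462/3 = 241 + 1487.33 ≈ 1728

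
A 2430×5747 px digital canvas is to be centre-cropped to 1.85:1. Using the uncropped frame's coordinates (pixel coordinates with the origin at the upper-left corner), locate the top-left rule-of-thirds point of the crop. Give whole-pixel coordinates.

2430/5747 < 1.85/1, so the 1.85:1 crop keeps the full width 2430 and trims height to 2430 × 1/1.85 = 1313.51 px.
Top offset = (5747 − 1313.51)/2 = 2216.74 px; left offset = 0.
Top-left is one-third across and one-third down within the crop:
x = 0.00 + 1 × 2430.00/3 ≈ 810; y = 2216.74 + 1 × 1313.51/3 ≈ 2655.

(810, 2655)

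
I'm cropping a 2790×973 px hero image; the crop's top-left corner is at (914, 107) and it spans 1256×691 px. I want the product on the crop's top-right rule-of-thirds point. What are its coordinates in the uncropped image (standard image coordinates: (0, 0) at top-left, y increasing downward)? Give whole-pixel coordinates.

(1751, 337)

One third of the crop width 1256 is 418.67 px.
One third of the crop height 691 is 230.33 px.
The top-right point is two-thirds across and one-third down within the crop:
x = 914 + 2 × 418.67 ≈ 1751; y = 107 + 1 × 230.33 ≈ 337.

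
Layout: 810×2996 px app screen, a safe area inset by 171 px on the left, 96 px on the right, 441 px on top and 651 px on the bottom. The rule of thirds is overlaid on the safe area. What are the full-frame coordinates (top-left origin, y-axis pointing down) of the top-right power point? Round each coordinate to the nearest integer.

x = 533 px, y = 1076 px

Content width = 810 − 171 − 96 = 543 px; content height = 2996 − 441 − 651 = 1904 px.
Top-right is two-thirds across and one-third down within the safe area.
x = 171 + 2 × 543/3 = 171 + 362.00 ≈ 533
y = 441 + 1 × 1904/3 = 441 + 634.67 ≈ 1076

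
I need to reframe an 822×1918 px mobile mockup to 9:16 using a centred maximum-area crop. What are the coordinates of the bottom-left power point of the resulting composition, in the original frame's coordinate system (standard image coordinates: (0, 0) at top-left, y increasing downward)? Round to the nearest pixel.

822/1918 < 9/16, so the 9:16 crop keeps the full width 822 and trims height to 822 × 16/9 = 1461.33 px.
Top offset = (1918 − 1461.33)/2 = 228.33 px; left offset = 0.
Bottom-left is one-third across and two-thirds down within the crop:
x = 0.00 + 1 × 822.00/3 ≈ 274; y = 228.33 + 2 × 1461.33/3 ≈ 1203.

x = 274 px, y = 1203 px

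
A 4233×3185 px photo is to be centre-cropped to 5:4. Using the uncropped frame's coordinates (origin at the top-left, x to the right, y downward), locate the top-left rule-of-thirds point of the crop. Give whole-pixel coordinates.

4233/3185 > 5/4, so the 5:4 crop keeps the full height 3185 and trims width to 3185 × 5/4 = 3981.25 px.
Left offset = (4233 − 3981.25)/2 = 125.88 px; top offset = 0.
Top-left is one-third across and one-third down within the crop:
x = 125.88 + 1 × 3981.25/3 ≈ 1453; y = 0.00 + 1 × 3185.00/3 ≈ 1062.

x = 1453 px, y = 1062 px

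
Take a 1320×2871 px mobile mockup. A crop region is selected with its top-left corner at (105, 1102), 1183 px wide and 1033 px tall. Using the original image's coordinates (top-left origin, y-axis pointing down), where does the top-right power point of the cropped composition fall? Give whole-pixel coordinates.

One third of the crop width 1183 is 394.33 px.
One third of the crop height 1033 is 344.33 px.
The top-right point is two-thirds across and one-third down within the crop:
x = 105 + 2 × 394.33 ≈ 894; y = 1102 + 1 × 344.33 ≈ 1446.

x = 894 px, y = 1446 px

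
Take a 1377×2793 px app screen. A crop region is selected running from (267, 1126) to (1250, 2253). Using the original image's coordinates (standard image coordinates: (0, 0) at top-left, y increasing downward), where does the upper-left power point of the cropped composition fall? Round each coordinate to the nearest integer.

Crop width = 1250 − 267 = 983 px; one third is 327.67 px.
Crop height = 2253 − 1126 = 1127 px; one third is 375.67 px.
The upper-left point is one-third across and one-third down within the crop:
x = 267 + 1 × 327.67 ≈ 595; y = 1126 + 1 × 375.67 ≈ 1502.

x = 595 px, y = 1502 px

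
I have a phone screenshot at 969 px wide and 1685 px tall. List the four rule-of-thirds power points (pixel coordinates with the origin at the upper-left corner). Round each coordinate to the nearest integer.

(323, 562), (646, 562), (323, 1123), (646, 1123)

One third of 969 is 323; one third of 1685 is 561.67.
Vertical third lines at x = 323 and x = 646; horizontal third lines at y = 562 and y = 1123.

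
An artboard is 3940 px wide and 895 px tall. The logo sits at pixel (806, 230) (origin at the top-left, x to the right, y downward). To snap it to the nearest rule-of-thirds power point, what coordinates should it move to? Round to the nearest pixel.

x = 1313 px, y = 298 px

Third lines: x ∈ {1313, 2627}, y ∈ {298, 597}.
806 is closer to x = 1313; 230 is closer to y = 298.
So the nearest intersection is the upper-left power point.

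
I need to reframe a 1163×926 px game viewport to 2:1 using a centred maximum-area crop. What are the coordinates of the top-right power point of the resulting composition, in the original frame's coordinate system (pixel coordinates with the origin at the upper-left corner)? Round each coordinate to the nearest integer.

1163/926 < 2/1, so the 2:1 crop keeps the full width 1163 and trims height to 1163 × 1/2 = 581.50 px.
Top offset = (926 − 581.50)/2 = 172.25 px; left offset = 0.
Top-right is two-thirds across and one-third down within the crop:
x = 0.00 + 2 × 1163.00/3 ≈ 775; y = 172.25 + 1 × 581.50/3 ≈ 366.

(775, 366)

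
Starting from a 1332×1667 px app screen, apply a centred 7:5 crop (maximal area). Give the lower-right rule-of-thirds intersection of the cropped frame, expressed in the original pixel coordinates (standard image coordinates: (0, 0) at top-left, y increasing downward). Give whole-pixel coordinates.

1332/1667 < 7/5, so the 7:5 crop keeps the full width 1332 and trims height to 1332 × 5/7 = 951.43 px.
Top offset = (1667 − 951.43)/2 = 357.79 px; left offset = 0.
Lower-right is two-thirds across and two-thirds down within the crop:
x = 0.00 + 2 × 1332.00/3 ≈ 888; y = 357.79 + 2 × 951.43/3 ≈ 992.

(888, 992)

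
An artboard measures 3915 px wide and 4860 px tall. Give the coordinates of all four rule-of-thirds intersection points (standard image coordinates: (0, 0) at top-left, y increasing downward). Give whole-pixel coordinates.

One third of 3915 is 1305; one third of 4860 is 1620.
Vertical third lines at x = 1305 and x = 2610; horizontal third lines at y = 1620 and y = 3240.

(1305, 1620), (2610, 1620), (1305, 3240), (2610, 3240)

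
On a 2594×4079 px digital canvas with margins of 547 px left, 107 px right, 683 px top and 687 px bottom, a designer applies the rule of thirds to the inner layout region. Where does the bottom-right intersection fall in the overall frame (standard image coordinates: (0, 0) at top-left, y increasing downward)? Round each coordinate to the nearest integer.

Content width = 2594 − 547 − 107 = 1940 px; content height = 4079 − 683 − 687 = 2709 px.
Bottom-right is two-thirds across and two-thirds down within the inner layout region.
x = 547 + 2 × 1940/3 = 547 + 1293.33 ≈ 1840
y = 683 + 2 × 2709/3 = 683 + 1806.00 ≈ 2489

(1840, 2489)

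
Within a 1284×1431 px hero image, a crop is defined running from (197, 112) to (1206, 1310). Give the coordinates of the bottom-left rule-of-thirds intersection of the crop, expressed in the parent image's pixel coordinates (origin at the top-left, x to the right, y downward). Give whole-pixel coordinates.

Crop width = 1206 − 197 = 1009 px; one third is 336.33 px.
Crop height = 1310 − 112 = 1198 px; one third is 399.33 px.
The bottom-left point is one-third across and two-thirds down within the crop:
x = 197 + 1 × 336.33 ≈ 533; y = 112 + 2 × 399.33 ≈ 911.

x = 533 px, y = 911 px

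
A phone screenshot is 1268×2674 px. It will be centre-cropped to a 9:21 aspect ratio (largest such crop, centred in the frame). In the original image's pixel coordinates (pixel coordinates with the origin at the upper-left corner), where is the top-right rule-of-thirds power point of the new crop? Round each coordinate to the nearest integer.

1268/2674 > 9/21, so the 9:21 crop keeps the full height 2674 and trims width to 2674 × 9/21 = 1146.00 px.
Left offset = (1268 − 1146.00)/2 = 61.00 px; top offset = 0.
Top-right is two-thirds across and one-third down within the crop:
x = 61.00 + 2 × 1146.00/3 ≈ 825; y = 0.00 + 1 × 2674.00/3 ≈ 891.

(825, 891)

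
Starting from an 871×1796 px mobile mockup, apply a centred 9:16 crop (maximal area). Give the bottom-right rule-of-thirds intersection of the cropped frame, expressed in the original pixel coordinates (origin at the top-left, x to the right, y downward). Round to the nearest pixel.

871/1796 < 9/16, so the 9:16 crop keeps the full width 871 and trims height to 871 × 16/9 = 1548.44 px.
Top offset = (1796 − 1548.44)/2 = 123.78 px; left offset = 0.
Bottom-right is two-thirds across and two-thirds down within the crop:
x = 0.00 + 2 × 871.00/3 ≈ 581; y = 123.78 + 2 × 1548.44/3 ≈ 1156.

x = 581 px, y = 1156 px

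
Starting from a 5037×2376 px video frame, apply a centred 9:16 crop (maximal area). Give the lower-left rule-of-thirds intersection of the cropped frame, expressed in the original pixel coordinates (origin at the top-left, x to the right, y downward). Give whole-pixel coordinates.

x = 2296 px, y = 1584 px

5037/2376 > 9/16, so the 9:16 crop keeps the full height 2376 and trims width to 2376 × 9/16 = 1336.50 px.
Left offset = (5037 − 1336.50)/2 = 1850.25 px; top offset = 0.
Lower-left is one-third across and two-thirds down within the crop:
x = 1850.25 + 1 × 1336.50/3 ≈ 2296; y = 0.00 + 2 × 2376.00/3 ≈ 1584.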